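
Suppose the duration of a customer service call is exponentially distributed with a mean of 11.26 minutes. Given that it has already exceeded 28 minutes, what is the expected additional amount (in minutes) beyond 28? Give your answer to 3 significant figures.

11.3

The rate is λ = 1/11.26 = 0.0888099 per minute.
By memorylessness, the remaining amount past any threshold is again Exp(λ) with mean 1/λ = 11.26 minutes.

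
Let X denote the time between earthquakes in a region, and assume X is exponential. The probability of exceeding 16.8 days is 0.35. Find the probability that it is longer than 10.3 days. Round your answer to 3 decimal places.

0.525

e^(−λ·16.8) = 0.35 ⇒ λ = −ln(0.35)/16.8 = 0.0624894.
P(X > 10.3) = e^(−0.0624894·10.3) = e^(−0.64364) ≈ 0.525.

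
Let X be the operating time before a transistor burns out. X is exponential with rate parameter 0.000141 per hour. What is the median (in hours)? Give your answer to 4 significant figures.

Set 1 − e^(−λt) = 0.5, so t = −ln(0.5)/λ = 0.69315/0.000141 ≈ 4915.94 hours.

4916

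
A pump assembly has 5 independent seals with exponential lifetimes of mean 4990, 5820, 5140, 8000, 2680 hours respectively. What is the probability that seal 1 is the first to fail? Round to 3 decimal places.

Rates: λ_i = 1/mean_i → 0.000200401, 0.000171821, 0.000194553, 0.000125, 0.000373134; Σλ = 0.00106491.
P(seal 1 first) = λ_1/Σλ = 0.000200401/0.00106491 ≈ 0.188.

0.188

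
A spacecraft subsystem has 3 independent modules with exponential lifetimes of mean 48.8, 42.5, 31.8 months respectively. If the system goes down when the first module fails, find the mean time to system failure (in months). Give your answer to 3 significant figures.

The first failure time is exponential with rate Σλ_i = 1/48.8 + 1/42.5 + 1/31.8 = 0.0754678 per month.
E[min] = 1/Σλ = 1/0.0754678 = 13.2507 months.

13.3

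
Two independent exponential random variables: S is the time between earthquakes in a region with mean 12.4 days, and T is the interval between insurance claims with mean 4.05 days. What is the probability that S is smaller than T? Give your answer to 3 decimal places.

λ_1 = 1/12.4 = 0.0806452, λ_2 = 1/4.05 = 0.246914.
For independent exponentials, P(S < T) = λ_1/(λ_1+λ_2) = 0.0806452/0.327559 ≈ 0.246.

0.246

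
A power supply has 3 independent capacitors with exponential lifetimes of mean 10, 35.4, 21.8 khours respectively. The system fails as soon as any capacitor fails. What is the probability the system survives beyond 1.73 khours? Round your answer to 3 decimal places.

The first failure time is exponential with rate Σλ_i = 1/10 + 1/35.4 + 1/21.8 = 0.17412 per khour.
P(min > 1.73) = e^(−0.17412·1.73) = e^(−0.30123) ≈ 0.740.

0.740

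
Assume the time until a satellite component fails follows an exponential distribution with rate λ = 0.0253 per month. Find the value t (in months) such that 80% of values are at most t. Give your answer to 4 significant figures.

Set 1 − e^(−λt) = 0.8, so t = −ln(0.2)/λ = 1.6094/0.0253 ≈ 63.6141 months.

63.61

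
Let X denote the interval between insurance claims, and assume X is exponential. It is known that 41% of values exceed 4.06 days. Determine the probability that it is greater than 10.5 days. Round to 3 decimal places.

0.100

e^(−λ·4.06) = 0.41 ⇒ λ = −ln(0.41)/4.06 = 0.219605.
P(X > 10.5) = e^(−0.219605·10.5) = e^(−2.3059) ≈ 0.100.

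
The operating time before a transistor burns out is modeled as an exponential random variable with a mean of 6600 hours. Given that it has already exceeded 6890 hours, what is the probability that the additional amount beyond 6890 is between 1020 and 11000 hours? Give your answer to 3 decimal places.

The rate is λ = 1/6600 = 0.000151515 per hour.
Memoryless: the residual past 6890 is again Exp(λ).
P(1020 < residual < 11000) = e^(−λ·1020) − e^(−λ·11000) = 0.85680 − 0.18888 ≈ 0.668.

0.668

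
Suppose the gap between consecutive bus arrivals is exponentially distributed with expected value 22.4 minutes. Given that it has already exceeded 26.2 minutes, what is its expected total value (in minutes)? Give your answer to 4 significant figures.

The rate is λ = 1/22.4 = 0.0446429 per minute.
By memorylessness, E[X | X > 26.2] = 26.2 + 1/λ = 26.2 + 22.4 = 48.6 minutes.

48.60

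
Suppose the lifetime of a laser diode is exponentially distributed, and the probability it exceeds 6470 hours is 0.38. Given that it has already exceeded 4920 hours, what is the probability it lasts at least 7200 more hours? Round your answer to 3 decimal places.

From e^(−λ·6470) = 0.38, λ = −ln(0.38)/6470 = 0.000149549.
Memoryless: P(X > 4920+7200 | X > 4920) = P(X > 7200) = e^(−0.000149549·7200) ≈ 0.341.

0.341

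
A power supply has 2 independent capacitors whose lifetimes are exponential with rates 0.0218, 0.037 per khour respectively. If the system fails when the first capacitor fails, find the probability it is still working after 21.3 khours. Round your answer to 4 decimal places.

The time to first failure is exponential with rate Σλ = 0.0218 + 0.037 = 0.0588.
P(min > 21.3) = e^(−0.0588·21.3) = e^(−1.2524) ≈ 0.2858.

0.2858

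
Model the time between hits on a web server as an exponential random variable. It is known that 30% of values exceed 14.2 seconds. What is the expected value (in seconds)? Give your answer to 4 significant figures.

11.79

e^(−λ·14.2) = 0.30 ⇒ λ = −ln(0.30)/14.2 = 0.0847868.
Mean = 1/λ = 11.7943 seconds.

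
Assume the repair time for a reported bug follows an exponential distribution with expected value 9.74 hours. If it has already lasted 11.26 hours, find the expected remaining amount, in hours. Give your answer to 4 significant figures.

The rate is λ = 1/9.74 = 0.102669 per hour.
By memorylessness, the remaining amount past any threshold is again Exp(λ) with mean 1/λ = 9.74 hours.

9.740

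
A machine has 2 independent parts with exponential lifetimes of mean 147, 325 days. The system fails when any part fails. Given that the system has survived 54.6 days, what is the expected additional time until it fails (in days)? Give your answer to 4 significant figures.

First-failure rate Σλ = 1/147 + 1/325 = 0.00987964.
By memorylessness the expected residual is 1/Σλ = 101.218 days, regardless of the 54.6 already elapsed.

101.2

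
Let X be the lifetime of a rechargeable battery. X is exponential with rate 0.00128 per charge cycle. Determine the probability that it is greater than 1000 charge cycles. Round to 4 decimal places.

P(X > 1000) = e^(−λ·1000) = e^(−1.28) ≈ 0.2780.

0.2780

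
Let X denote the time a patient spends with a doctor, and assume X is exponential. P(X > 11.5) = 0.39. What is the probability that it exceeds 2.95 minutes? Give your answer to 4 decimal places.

0.7854

e^(−λ·11.5) = 0.39 ⇒ λ = −ln(0.39)/11.5 = 0.081879.
P(X > 2.95) = e^(−0.081879·2.95) = e^(−0.24154) ≈ 0.7854.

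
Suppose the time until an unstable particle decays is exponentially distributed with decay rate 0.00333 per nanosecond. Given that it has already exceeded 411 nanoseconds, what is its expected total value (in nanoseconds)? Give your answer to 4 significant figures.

By memorylessness, E[X | X > 411] = 411 + 1/λ = 411 + 300.3 = 711.3 nanoseconds.

711.3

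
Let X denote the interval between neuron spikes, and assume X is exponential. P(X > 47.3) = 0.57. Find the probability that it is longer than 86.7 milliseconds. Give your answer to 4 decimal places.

0.3569

e^(−λ·47.3) = 0.57 ⇒ λ = −ln(0.57)/47.3 = 0.0118841.
P(X > 86.7) = e^(−0.0118841·86.7) = e^(−1.0304) ≈ 0.3569.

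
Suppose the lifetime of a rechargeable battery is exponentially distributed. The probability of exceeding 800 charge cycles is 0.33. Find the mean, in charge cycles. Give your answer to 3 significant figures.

722

e^(−λ·800) = 0.33 ⇒ λ = −ln(0.33)/800 = 0.00138583.
Mean = 1/λ = 721.59 charge cycles.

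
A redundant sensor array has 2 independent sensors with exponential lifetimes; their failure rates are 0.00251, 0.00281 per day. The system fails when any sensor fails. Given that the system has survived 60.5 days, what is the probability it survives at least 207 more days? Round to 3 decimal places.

Time to first failure ~ Exp(Σλ) with Σλ = 0.00532.
By memorylessness, P(T > 60.5+207 | T > 60.5) = P(T > 207) = e^(−0.00532·207) ≈ 0.332.

0.332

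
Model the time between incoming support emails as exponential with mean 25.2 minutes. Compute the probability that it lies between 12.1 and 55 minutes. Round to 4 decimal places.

The rate is λ = 1/25.2 = 0.0396825 per minute.
P(12.1 < X < 55) = e^(−λ·12.1) − e^(−λ·55) = 0.61869 − 0.11275 ≈ 0.5059.

0.5059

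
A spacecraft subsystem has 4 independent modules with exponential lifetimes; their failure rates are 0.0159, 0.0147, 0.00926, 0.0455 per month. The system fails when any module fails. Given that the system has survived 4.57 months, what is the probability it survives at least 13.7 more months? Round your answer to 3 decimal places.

0.311

Time to first failure ~ Exp(Σλ) with Σλ = 0.08536.
By memorylessness, P(T > 4.57+13.7 | T > 4.57) = P(T > 13.7) = e^(−0.08536·13.7) ≈ 0.311.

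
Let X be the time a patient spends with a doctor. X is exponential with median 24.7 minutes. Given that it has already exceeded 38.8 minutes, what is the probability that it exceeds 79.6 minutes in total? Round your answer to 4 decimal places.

0.3182

For an exponential, median = ln(2)/λ, so λ = ln 2 / 24.7 = 0.0280626 per minute.
The exponential is memoryless, so the remaining time is again Exp(λ): the condition X > 38.8 is irrelevant.
P(X > 40.8) = e^(−1.145) ≈ 0.3182.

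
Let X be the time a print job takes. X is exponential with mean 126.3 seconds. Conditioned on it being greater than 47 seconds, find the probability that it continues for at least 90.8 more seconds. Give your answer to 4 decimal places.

The rate is λ = 1/126.3 = 0.00791766 per second.
P(X > s+t | X > s) = e^(−λ(s+t))/e^(−λs) = e^(−λt), independent of s = 47.
P(X > 90.8) = e^(−0.71892) ≈ 0.4873.

0.4873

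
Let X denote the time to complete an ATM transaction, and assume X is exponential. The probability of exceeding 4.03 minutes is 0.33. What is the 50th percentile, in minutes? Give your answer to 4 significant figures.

2.520

e^(−λ·4.03) = 0.33 ⇒ λ = −ln(0.33)/4.03 = 0.275102.
50th percentile: 1 − e^(−λt) = 0.5, t = −ln(0.5)/λ = 2.5196 minutes.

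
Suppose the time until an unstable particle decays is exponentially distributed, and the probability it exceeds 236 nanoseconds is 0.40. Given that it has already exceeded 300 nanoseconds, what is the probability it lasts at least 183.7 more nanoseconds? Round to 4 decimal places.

From e^(−λ·236) = 0.40, λ = −ln(0.40)/236 = 0.00388259.
Memoryless: P(X > 300+183.7 | X > 300) = P(X > 183.7) = e^(−0.00388259·183.7) ≈ 0.4901.

0.4901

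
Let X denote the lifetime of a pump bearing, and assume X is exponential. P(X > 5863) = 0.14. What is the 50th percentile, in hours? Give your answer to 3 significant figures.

e^(−λ·5863) = 0.14 ⇒ λ = −ln(0.14)/5863 = 0.000335342.
50th percentile: 1 − e^(−λt) = 0.5, t = −ln(0.5)/λ = 2066.98 hours.

2070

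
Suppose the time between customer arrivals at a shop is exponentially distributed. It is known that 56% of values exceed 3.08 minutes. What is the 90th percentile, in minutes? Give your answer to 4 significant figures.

12.23

e^(−λ·3.08) = 0.56 ⇒ λ = −ln(0.56)/3.08 = 0.188253.
90th percentile: 1 − e^(−λt) = 0.9, t = −ln(0.1)/λ = 12.2313 minutes.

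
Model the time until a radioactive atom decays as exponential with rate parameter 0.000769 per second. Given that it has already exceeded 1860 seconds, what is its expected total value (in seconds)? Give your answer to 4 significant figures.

3160

By memorylessness, E[X | X > 1860] = 1860 + 1/λ = 1860 + 1300.39 = 3160.39 seconds.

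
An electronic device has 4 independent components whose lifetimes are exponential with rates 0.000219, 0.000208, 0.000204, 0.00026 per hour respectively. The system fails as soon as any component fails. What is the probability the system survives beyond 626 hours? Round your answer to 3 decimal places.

The time to first failure is exponential with rate Σλ = 0.000219 + 0.000208 + 0.000204 + 0.00026 = 0.000891.
P(min > 626) = e^(−0.000891·626) = e^(−0.55777) ≈ 0.572.

0.572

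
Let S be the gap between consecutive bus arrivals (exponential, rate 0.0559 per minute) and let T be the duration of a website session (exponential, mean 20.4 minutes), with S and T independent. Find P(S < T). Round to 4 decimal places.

0.5328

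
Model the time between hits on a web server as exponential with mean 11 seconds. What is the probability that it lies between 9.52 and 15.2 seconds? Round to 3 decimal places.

0.170

The rate is λ = 1/11 = 0.0909091 per second.
P(9.52 < X < 15.2) = e^(−λ·9.52) − e^(−λ·15.2) = 0.42086 − 0.25112 ≈ 0.170.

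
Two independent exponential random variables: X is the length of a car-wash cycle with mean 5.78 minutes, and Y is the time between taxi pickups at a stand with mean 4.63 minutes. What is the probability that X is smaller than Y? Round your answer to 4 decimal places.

λ_1 = 1/5.78 = 0.17301, λ_2 = 1/4.63 = 0.215983.
For independent exponentials, P(X < Y) = λ_1/(λ_1+λ_2) = 0.17301/0.388993 ≈ 0.4448.

0.4448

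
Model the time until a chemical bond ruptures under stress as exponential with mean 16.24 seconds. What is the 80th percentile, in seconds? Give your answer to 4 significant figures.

26.14

The rate is λ = 1/16.24 = 0.0615764 per second.
Set 1 − e^(−λt) = 0.8, so t = −ln(0.2)/λ = 1.6094/0.0615764 ≈ 26.1373 seconds.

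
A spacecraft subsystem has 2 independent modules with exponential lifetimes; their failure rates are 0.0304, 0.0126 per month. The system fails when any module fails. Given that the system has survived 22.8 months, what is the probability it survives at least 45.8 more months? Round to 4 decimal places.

Time to first failure ~ Exp(Σλ) with Σλ = 0.043.
By memorylessness, P(T > 22.8+45.8 | T > 22.8) = P(T > 45.8) = e^(−0.043·45.8) ≈ 0.1395.

0.1395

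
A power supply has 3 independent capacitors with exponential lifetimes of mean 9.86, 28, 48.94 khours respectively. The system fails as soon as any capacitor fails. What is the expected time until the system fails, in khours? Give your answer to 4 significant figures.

6.346

The first failure time is exponential with rate Σλ_i = 1/9.86 + 1/28 + 1/48.94 = 0.157567 per khour.
E[min] = 1/Σλ = 1/0.157567 = 6.34649 khours.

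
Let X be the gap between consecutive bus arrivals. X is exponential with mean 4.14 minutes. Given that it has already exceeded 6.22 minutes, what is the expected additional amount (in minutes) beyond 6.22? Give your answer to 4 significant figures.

4.140

The rate is λ = 1/4.14 = 0.241546 per minute.
By memorylessness, the remaining amount past any threshold is again Exp(λ) with mean 1/λ = 4.14 minutes.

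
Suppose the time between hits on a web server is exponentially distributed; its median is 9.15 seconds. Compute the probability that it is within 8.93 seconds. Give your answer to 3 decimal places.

For an exponential, median = ln(2)/λ, so λ = ln 2 / 9.15 = 0.0757538 per second.
P(X ≤ 8.93) = 1 − e^(−λ·8.93) = 1 − e^(−0.67648) ≈ 0.492.

0.492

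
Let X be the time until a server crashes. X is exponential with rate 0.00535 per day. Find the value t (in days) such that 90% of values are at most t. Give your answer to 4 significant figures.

Set 1 − e^(−λt) = 0.9, so t = −ln(0.1)/λ = 2.3026/0.00535 ≈ 430.39 days.

430.4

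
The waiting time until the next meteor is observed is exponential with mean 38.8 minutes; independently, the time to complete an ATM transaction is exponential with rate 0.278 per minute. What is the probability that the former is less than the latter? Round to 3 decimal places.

0.085

λ_1 = 1/38.8 = 0.0257732, λ_2 = 0.278.
For independent exponentials, P(the former < the latter) = λ_1/(λ_1+λ_2) = 0.0257732/0.303773 ≈ 0.085.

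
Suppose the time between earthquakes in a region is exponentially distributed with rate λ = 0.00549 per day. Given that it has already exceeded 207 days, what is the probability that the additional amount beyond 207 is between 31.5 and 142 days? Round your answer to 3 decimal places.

0.383

Memoryless: the residual past 207 is again Exp(λ).
P(31.5 < residual < 142) = e^(−λ·31.5) − e^(−λ·142) = 0.84119 − 0.45860 ≈ 0.383.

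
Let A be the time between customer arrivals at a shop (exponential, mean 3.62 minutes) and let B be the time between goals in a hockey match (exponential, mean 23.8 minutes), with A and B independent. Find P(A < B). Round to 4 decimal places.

0.8680

λ_1 = 1/3.62 = 0.276243, λ_2 = 1/23.8 = 0.0420168.
For independent exponentials, P(A < B) = λ_1/(λ_1+λ_2) = 0.276243/0.31826 ≈ 0.8680.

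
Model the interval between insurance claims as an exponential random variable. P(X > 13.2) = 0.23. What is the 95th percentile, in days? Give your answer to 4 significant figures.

e^(−λ·13.2) = 0.23 ⇒ λ = −ln(0.23)/13.2 = 0.111339.
95th percentile: 1 − e^(−λt) = 0.95, t = −ln(0.05)/λ = 26.9064 days.

26.91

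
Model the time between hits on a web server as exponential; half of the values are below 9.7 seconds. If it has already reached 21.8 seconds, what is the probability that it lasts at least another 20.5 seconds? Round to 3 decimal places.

0.231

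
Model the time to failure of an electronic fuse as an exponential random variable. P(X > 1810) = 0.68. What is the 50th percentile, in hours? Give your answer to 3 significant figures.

e^(−λ·1810) = 0.68 ⇒ λ = −ln(0.68)/1810 = 0.000213073.
50th percentile: 1 − e^(−λt) = 0.5, t = −ln(0.5)/λ = 3253.09 hours.

3250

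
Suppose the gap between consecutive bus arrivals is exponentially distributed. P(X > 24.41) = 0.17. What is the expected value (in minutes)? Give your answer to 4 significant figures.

13.78

e^(−λ·24.41) = 0.17 ⇒ λ = −ln(0.17)/24.41 = 0.0725914.
Mean = 1/λ = 13.7757 minutes.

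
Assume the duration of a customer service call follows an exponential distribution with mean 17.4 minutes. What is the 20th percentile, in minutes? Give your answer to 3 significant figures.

The rate is λ = 1/17.4 = 0.0574713 per minute.
Set 1 − e^(−λt) = 0.2, so t = −ln(0.8)/λ = 0.22314/0.0574713 ≈ 3.8827 minutes.

3.88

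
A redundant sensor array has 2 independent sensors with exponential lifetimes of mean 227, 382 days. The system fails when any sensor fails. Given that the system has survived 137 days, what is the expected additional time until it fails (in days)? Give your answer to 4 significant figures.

First-failure rate Σλ = 1/227 + 1/382 = 0.00702309.
By memorylessness the expected residual is 1/Σλ = 142.388 days, regardless of the 137 already elapsed.

142.4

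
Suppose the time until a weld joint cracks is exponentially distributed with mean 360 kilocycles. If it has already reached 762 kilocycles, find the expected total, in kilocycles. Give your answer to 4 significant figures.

The rate is λ = 1/360 = 0.00277778 per kilocycle.
By memorylessness, E[X | X > 762] = 762 + 1/λ = 762 + 360 = 1122 kilocycles.

1122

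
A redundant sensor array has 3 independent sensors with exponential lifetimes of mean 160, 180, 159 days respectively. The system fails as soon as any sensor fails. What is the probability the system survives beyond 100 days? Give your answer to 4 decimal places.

0.1637

The first failure time is exponential with rate Σλ_i = 1/160 + 1/180 + 1/159 = 0.0180949 per day.
P(min > 100) = e^(−0.0180949·100) = e^(−1.8095) ≈ 0.1637.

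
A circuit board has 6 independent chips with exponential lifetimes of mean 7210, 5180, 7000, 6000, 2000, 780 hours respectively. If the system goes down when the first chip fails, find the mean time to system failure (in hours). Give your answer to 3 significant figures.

The first failure time is exponential with rate Σλ_i = 1/7210 + 1/5180 + 1/7000 + 1/6000 + 1/2000 + 1/780 = 0.00242332 per hour.
E[min] = 1/Σλ = 1/0.00242332 = 412.657 hours.

413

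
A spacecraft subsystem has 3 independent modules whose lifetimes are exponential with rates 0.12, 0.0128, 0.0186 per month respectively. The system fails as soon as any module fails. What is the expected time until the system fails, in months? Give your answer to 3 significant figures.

The time to first failure is exponential with rate Σλ = 0.12 + 0.0128 + 0.0186 = 0.1514.
E[min] = 1/Σλ = 1/0.1514 = 6.60502 months.

6.61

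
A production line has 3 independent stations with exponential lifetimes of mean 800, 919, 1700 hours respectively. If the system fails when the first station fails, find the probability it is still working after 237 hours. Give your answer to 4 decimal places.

0.4998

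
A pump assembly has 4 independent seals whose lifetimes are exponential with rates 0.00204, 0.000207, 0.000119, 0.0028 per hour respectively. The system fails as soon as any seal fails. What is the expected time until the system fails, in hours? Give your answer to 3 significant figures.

The time to first failure is exponential with rate Σλ = 0.00204 + 0.000207 + 0.000119 + 0.0028 = 0.005166.
E[min] = 1/Σλ = 1/0.005166 = 193.573 hours.

194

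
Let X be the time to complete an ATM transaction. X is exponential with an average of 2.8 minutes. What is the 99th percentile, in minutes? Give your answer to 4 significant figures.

The rate is λ = 1/2.8 = 0.357143 per minute.
Set 1 − e^(−λt) = 0.99, so t = −ln(0.01)/λ = 4.6052/0.357143 ≈ 12.8945 minutes.

12.89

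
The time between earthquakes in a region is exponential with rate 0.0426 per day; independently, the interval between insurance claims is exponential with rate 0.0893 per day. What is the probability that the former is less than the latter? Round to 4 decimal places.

0.3230

λ_1 = 0.0426, λ_2 = 0.0893.
For independent exponentials, P(the former < the latter) = λ_1/(λ_1+λ_2) = 0.0426/0.1319 ≈ 0.3230.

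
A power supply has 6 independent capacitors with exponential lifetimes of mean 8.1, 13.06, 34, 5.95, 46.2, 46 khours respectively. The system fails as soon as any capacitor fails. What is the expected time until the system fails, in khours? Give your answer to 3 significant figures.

2.27

The first failure time is exponential with rate Σλ_i = 1/8.1 + 1/13.06 + 1/34 + 1/5.95 + 1/46.2 + 1/46 = 0.44089 per khour.
E[min] = 1/Σλ = 1/0.44089 = 2.26814 khours.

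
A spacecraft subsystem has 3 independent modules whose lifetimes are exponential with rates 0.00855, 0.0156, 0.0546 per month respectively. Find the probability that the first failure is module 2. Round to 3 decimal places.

0.198

The time to first failure is exponential with rate Σλ = 0.00855 + 0.0156 + 0.0546 = 0.07875.
P(module 2 first) = λ_2/Σλ = 0.0156/0.07875 ≈ 0.198.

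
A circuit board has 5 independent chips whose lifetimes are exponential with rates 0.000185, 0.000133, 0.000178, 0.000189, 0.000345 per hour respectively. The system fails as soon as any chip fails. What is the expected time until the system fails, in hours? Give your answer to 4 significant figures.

The time to first failure is exponential with rate Σλ = 0.000185 + 0.000133 + 0.000178 + 0.000189 + 0.000345 = 0.00103.
E[min] = 1/Σλ = 1/0.00103 = 970.874 hours.

970.9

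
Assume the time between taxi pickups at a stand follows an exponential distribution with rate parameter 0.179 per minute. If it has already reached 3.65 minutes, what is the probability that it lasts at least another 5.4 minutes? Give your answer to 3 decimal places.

0.380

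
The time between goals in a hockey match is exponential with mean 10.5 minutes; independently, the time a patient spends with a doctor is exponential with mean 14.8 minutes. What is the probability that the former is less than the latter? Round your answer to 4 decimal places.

λ_1 = 1/10.5 = 0.0952381, λ_2 = 1/14.8 = 0.0675676.
For independent exponentials, P(the former < the latter) = λ_1/(λ_1+λ_2) = 0.0952381/0.162806 ≈ 0.5850.

0.5850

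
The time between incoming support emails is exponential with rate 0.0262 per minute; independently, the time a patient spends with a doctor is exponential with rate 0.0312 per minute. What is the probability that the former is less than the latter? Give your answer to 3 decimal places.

0.456

λ_1 = 0.0262, λ_2 = 0.0312.
For independent exponentials, P(the former < the latter) = λ_1/(λ_1+λ_2) = 0.0262/0.0574 ≈ 0.456.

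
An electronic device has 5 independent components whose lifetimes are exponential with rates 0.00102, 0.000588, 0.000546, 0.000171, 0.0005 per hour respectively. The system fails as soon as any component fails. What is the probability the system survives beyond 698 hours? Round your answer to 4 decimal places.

0.1392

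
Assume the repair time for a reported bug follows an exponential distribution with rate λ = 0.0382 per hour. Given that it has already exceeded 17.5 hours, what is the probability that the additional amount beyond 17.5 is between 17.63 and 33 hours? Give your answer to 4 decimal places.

Memoryless: the residual past 17.5 is again Exp(λ).
P(17.63 < residual < 33) = e^(−λ·17.63) − e^(−λ·33) = 0.50994 − 0.28348 ≈ 0.2265.

0.2265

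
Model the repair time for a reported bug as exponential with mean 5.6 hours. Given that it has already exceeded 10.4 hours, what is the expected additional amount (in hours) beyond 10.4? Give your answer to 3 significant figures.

5.60

The rate is λ = 1/5.6 = 0.178571 per hour.
By memorylessness, the remaining amount past any threshold is again Exp(λ) with mean 1/λ = 5.6 hours.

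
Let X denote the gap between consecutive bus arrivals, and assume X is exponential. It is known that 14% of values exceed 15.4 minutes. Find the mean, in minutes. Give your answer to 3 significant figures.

7.83

e^(−λ·15.4) = 0.14 ⇒ λ = −ln(0.14)/15.4 = 0.12767.
Mean = 1/λ = 7.83271 minutes.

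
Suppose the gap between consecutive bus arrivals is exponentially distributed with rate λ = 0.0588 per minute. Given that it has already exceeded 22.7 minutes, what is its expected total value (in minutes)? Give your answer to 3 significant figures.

By memorylessness, E[X | X > 22.7] = 22.7 + 1/λ = 22.7 + 17.0068 = 39.7068 minutes.

39.7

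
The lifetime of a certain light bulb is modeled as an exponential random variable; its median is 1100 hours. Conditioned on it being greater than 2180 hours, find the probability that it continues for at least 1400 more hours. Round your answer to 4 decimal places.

0.4139

For an exponential, median = ln(2)/λ, so λ = ln 2 / 1100 = 0.000630134 per hour.
The exponential is memoryless, so the remaining time is again Exp(λ): the condition X > 2180 is irrelevant.
P(X > 1400) = e^(−0.88219) ≈ 0.4139.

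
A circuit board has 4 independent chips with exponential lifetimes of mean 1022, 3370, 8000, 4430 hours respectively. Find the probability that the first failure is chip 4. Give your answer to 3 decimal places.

0.139

Rates: λ_i = 1/mean_i → 0.000978474, 0.000296736, 0.000125, 0.000225734; Σλ = 0.00162594.
P(chip 4 first) = λ_4/Σλ = 0.000225734/0.00162594 ≈ 0.139.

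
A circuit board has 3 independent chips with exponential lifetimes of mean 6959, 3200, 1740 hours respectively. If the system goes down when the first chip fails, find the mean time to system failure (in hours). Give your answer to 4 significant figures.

The first failure time is exponential with rate Σλ_i = 1/6959 + 1/3200 + 1/1740 = 0.00103091 per hour.
E[min] = 1/Σλ = 1/0.00103091 = 970.015 hours.

970.0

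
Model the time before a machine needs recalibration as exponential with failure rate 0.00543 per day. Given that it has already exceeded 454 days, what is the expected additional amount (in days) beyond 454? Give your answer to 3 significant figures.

184

By memorylessness, the remaining amount past any threshold is again Exp(λ) with mean 1/λ = 184.162 days.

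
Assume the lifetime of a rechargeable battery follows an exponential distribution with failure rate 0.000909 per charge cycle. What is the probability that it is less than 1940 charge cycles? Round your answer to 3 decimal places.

0.829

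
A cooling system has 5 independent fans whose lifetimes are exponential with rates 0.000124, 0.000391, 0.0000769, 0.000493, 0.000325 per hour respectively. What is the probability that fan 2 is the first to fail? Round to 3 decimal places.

0.277

The time to first failure is exponential with rate Σλ = 0.000124 + 0.000391 + 0.0000769 + 0.000493 + 0.000325 = 0.0014099.
P(fan 2 first) = λ_2/Σλ = 0.000391/0.0014099 ≈ 0.277.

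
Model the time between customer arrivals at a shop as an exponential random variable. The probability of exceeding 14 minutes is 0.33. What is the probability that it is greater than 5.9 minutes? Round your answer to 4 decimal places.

0.6267

e^(−λ·14) = 0.33 ⇒ λ = −ln(0.33)/14 = 0.0791902.
P(X > 5.9) = e^(−0.0791902·5.9) = e^(−0.46722) ≈ 0.6267.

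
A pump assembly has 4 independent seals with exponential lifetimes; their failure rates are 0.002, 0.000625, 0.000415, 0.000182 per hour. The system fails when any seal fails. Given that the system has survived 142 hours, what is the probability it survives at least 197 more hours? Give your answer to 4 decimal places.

0.5301

Time to first failure ~ Exp(Σλ) with Σλ = 0.003222.
By memorylessness, P(T > 142+197 | T > 142) = P(T > 197) = e^(−0.003222·197) ≈ 0.5301.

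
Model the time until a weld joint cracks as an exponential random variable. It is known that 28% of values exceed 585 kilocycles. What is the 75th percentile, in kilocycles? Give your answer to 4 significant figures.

e^(−λ·585) = 0.28 ⇒ λ = −ln(0.28)/585 = 0.00217601.
75th percentile: 1 − e^(−λt) = 0.75, t = −ln(0.25)/λ = 637.081 kilocycles.

637.1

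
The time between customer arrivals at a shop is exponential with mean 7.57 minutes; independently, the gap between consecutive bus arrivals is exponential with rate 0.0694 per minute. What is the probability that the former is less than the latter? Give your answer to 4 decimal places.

0.6556

λ_1 = 1/7.57 = 0.1321, λ_2 = 0.0694.
For independent exponentials, P(the former < the latter) = λ_1/(λ_1+λ_2) = 0.1321/0.2015 ≈ 0.6556.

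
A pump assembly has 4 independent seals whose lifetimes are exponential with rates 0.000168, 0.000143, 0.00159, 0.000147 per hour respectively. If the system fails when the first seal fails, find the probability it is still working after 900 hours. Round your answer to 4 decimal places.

The time to first failure is exponential with rate Σλ = 0.000168 + 0.000143 + 0.00159 + 0.000147 = 0.002048.
P(min > 900) = e^(−0.002048·900) = e^(−1.8432) ≈ 0.1583.

0.1583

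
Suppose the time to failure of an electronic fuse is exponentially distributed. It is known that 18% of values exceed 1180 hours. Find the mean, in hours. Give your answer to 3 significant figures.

688

e^(−λ·1180) = 0.18 ⇒ λ = −ln(0.18)/1180 = 0.00145322.
Mean = 1/λ = 688.128 hours.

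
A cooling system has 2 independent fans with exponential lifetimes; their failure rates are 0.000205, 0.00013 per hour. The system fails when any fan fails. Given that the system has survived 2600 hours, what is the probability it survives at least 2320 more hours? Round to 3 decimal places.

0.460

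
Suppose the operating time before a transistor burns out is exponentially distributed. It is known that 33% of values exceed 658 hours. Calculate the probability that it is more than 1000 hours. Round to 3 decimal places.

e^(−λ·658) = 0.33 ⇒ λ = −ln(0.33)/658 = 0.0016849.
P(X > 1000) = e^(−0.0016849·1000) = e^(−1.6849) ≈ 0.185.

0.185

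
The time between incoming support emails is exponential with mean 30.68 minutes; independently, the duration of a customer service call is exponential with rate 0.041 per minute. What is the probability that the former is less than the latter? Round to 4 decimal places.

λ_1 = 1/30.68 = 0.0325945, λ_2 = 0.041.
For independent exponentials, P(the former < the latter) = λ_1/(λ_1+λ_2) = 0.0325945/0.0735945 ≈ 0.4429.

0.4429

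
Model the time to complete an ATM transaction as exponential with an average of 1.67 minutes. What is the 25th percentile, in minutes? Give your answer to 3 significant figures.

0.480

The rate is λ = 1/1.67 = 0.598802 per minute.
Set 1 − e^(−λt) = 0.25, so t = −ln(0.75)/λ = 0.28768/0.598802 ≈ 0.480429 minutes.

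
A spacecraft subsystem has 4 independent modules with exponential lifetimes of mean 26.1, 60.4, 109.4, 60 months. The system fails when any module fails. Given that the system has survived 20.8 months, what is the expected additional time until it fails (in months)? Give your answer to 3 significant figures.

First-failure rate Σλ = 1/26.1 + 1/60.4 + 1/109.4 + 1/60 = 0.0806779.
By memorylessness the expected residual is 1/Σλ = 12.395 months, regardless of the 20.8 already elapsed.

12.4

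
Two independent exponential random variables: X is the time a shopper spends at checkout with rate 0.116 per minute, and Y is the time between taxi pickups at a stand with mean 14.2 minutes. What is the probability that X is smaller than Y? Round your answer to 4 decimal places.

λ_1 = 0.116, λ_2 = 1/14.2 = 0.0704225.
For independent exponentials, P(X < Y) = λ_1/(λ_1+λ_2) = 0.116/0.186423 ≈ 0.6222.

0.6222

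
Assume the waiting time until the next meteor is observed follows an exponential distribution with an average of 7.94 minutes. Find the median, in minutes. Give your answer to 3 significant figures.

The rate is λ = 1/7.94 = 0.125945 per minute.
Set 1 − e^(−λt) = 0.5, so t = −ln(0.5)/λ = 0.69315/0.125945 ≈ 5.50359 minutes.

5.50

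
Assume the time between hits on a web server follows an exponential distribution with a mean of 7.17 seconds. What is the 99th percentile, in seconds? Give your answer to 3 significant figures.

The rate is λ = 1/7.17 = 0.13947 per second.
Set 1 − e^(−λt) = 0.99, so t = −ln(0.01)/λ = 4.6052/0.13947 ≈ 33.0191 seconds.

33.0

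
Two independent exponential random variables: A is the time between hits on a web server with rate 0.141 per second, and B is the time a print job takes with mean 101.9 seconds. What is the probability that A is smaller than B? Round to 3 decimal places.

0.935

λ_1 = 0.141, λ_2 = 1/101.9 = 0.00981354.
For independent exponentials, P(A < B) = λ_1/(λ_1+λ_2) = 0.141/0.150814 ≈ 0.935.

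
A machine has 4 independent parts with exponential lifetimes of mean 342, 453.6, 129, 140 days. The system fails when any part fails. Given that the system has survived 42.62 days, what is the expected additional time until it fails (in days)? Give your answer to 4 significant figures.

First-failure rate Σλ = 1/342 + 1/453.6 + 1/129 + 1/140 = 0.0200234.
By memorylessness the expected residual is 1/Σλ = 49.9417 days, regardless of the 42.62 already elapsed.

49.94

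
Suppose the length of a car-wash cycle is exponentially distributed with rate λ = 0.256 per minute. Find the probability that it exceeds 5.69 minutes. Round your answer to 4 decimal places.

P(X > 5.69) = e^(−λ·5.69) = e^(−1.4566) ≈ 0.2330.

0.2330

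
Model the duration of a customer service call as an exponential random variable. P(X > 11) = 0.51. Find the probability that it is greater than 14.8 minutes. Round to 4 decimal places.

0.4042

e^(−λ·11) = 0.51 ⇒ λ = −ln(0.51)/11 = 0.0612131.
P(X > 14.8) = e^(−0.0612131·14.8) = e^(−0.90595) ≈ 0.4042.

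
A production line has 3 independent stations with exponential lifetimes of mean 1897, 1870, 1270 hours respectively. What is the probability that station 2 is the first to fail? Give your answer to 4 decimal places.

0.2892

Rates: λ_i = 1/mean_i → 0.000527148, 0.000534759, 0.000787402; Σλ = 0.00184931.
P(station 2 first) = λ_2/Σλ = 0.000534759/0.00184931 ≈ 0.2892.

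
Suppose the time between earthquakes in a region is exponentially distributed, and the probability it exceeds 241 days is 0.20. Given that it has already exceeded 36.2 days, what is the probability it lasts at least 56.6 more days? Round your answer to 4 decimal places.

From e^(−λ·241) = 0.20, λ = −ln(0.20)/241 = 0.00667817.
Memoryless: P(X > 36.2+56.6 | X > 36.2) = P(X > 56.6) = e^(−0.00667817·56.6) ≈ 0.6852.

0.6852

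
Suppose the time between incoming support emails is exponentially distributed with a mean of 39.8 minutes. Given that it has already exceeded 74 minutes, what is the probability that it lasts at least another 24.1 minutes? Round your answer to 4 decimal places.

0.5458

The rate is λ = 1/39.8 = 0.0251256 per minute.
The exponential is memoryless, so the remaining time is again Exp(λ): the condition X > 74 is irrelevant.
P(X > 24.1) = e^(−0.60553) ≈ 0.5458.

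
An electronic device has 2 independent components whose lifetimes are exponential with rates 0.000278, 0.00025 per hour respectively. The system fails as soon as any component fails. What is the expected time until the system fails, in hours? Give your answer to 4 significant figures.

1894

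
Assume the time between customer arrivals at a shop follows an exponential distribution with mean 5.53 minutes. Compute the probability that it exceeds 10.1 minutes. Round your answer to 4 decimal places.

0.1610

The rate is λ = 1/5.53 = 0.180832 per minute.
P(X > 10.1) = e^(−λ·10.1) = e^(−1.8264) ≈ 0.1610.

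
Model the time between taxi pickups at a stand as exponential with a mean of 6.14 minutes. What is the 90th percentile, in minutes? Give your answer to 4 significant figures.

14.14

The rate is λ = 1/6.14 = 0.162866 per minute.
Set 1 − e^(−λt) = 0.9, so t = −ln(0.1)/λ = 2.3026/0.162866 ≈ 14.1379 minutes.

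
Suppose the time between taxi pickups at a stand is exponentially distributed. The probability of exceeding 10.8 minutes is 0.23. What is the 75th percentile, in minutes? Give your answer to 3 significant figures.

e^(−λ·10.8) = 0.23 ⇒ λ = −ln(0.23)/10.8 = 0.136081.
75th percentile: 1 − e^(−λt) = 0.75, t = −ln(0.25)/λ = 10.1873 minutes.

10.2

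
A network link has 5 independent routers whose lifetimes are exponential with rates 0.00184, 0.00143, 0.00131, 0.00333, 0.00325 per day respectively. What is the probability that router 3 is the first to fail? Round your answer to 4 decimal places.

0.1174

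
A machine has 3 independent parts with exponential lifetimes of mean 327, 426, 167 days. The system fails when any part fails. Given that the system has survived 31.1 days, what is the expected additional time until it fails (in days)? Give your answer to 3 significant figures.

First-failure rate Σλ = 1/327 + 1/426 + 1/167 = 0.0113935.
By memorylessness the expected residual is 1/Σλ = 87.769 days, regardless of the 31.1 already elapsed.

87.8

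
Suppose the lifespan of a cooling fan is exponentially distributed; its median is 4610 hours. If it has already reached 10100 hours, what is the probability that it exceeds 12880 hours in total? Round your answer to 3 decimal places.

0.658

For an exponential, median = ln(2)/λ, so λ = ln 2 / 4610 = 0.000150357 per hour.
By the memoryless property, P(X > 10100+2780 | X > 10100) = P(X > 2780).
P(X > 2780) = e^(−0.41799) ≈ 0.658.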